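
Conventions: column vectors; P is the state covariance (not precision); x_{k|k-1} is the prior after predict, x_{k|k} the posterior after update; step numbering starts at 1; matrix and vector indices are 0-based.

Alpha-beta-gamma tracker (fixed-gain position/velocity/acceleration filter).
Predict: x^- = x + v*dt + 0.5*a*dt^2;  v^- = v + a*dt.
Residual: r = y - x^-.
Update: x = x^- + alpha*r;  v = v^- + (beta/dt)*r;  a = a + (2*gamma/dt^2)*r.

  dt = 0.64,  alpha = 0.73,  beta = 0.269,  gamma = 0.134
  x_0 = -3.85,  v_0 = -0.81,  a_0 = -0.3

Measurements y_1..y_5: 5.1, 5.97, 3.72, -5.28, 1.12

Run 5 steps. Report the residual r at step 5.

step 1: x_pred=-4.4298  r=9.5298  x^+=2.5269  v^+=3.0035  a^+=5.9353
step 2: x_pred=5.6647  r=0.3053  x^+=5.8876  v^+=6.9304  a^+=6.1351
step 3: x_pred=11.5795  r=-7.8595  x^+=5.8421  v^+=7.5534  a^+=0.9926
step 4: x_pred=10.8795  r=-16.1595  x^+=-0.9169  v^+=1.3966  a^+=-9.5805
step 5: x_pred=-1.9852  r=3.1052  x^+=0.2816  v^+=-3.4298  a^+=-7.5488

resid = 3.1052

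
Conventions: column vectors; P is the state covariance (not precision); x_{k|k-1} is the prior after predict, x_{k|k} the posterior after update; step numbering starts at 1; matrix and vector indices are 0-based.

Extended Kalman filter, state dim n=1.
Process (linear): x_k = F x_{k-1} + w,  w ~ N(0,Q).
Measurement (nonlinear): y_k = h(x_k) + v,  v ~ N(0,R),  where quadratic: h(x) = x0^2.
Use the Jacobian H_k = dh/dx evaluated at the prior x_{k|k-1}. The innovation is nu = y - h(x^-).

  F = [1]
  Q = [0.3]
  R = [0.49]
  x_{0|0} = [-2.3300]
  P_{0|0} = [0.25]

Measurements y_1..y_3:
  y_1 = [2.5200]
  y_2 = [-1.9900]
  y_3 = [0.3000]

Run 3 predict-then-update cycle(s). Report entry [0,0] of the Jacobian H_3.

step 1: x^-=[-2.3300]  P^-=[0.5500]  H_jac=[-4.6600]  S=[12.4336]  K=[-0.2061]  nu=[-2.9089]  x^+=[-1.7304]  P^+=[0.0217]
step 2: x^-=[-1.7304]  P^-=[0.3217]  H_jac=[-3.4607]  S=[4.3426]  K=[-0.2564]  nu=[-4.9842]  x^+=[-0.4527]  P^+=[0.0363]
step 3: x^-=[-0.4527]  P^-=[0.3363]  H_jac=[-0.9053]  S=[0.7656]  K=[-0.3977]  nu=[0.0951]  x^+=[-0.4905]  P^+=[0.2152]

H_jac[0,0] = -0.9053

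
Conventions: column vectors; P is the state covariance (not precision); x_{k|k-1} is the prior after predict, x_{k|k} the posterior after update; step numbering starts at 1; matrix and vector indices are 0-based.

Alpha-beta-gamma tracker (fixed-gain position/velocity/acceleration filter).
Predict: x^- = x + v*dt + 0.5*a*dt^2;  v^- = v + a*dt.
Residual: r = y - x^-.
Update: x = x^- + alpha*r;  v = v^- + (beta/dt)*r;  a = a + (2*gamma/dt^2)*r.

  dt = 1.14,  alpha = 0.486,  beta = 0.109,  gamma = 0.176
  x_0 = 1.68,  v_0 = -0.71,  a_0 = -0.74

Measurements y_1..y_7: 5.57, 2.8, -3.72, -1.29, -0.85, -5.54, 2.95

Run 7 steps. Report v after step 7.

v_post = -2.4095

step 1: x_pred=0.3897  r=5.1803  x^+=2.9074  v^+=-1.0583  a^+=0.6631
step 2: x_pred=2.1318  r=0.6682  x^+=2.4565  v^+=-0.2385  a^+=0.8441
step 3: x_pred=2.7331  r=-6.4531  x^+=-0.4031  v^+=0.1068  a^+=-0.9038
step 4: x_pred=-0.8687  r=-0.4213  x^+=-1.0734  v^+=-0.9638  a^+=-1.0179
step 5: x_pred=-2.8336  r=1.9836  x^+=-1.8696  v^+=-1.9346  a^+=-0.4806
step 6: x_pred=-4.3873  r=-1.1527  x^+=-4.9475  v^+=-2.5927  a^+=-0.7928
step 7: x_pred=-8.4184  r=11.3684  x^+=-2.8933  v^+=-2.4095  a^+=2.2863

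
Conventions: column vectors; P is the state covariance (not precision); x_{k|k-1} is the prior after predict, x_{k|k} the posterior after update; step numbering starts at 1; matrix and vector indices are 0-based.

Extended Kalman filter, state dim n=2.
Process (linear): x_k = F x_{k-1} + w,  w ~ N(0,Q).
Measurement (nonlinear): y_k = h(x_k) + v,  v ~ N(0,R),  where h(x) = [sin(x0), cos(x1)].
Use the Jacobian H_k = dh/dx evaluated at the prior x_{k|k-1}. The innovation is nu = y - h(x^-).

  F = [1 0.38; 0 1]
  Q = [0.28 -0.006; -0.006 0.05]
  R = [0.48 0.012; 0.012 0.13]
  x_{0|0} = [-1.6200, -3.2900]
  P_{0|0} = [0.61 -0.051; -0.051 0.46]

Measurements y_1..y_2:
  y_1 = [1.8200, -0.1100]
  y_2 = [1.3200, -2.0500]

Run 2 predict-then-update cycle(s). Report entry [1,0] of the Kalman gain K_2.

K[1,0] = 0.0777

step 1: x^-=[-2.8702, -3.2900]  P^-=[0.9177 0.1178; 0.1178 0.5100]  H_jac=[-0.9634 0.0000; 0.0000 -0.1479]  S=[1.3317 0.0288; 0.0288 0.1412]  K=[-0.6641 0.0120; -0.0740 -0.5192]  nu=[2.0881, 0.8790]  x^+=[-4.2464, -3.9009]  P^+=[0.3307 0.0433; 0.0433 0.4625]
step 2: x^-=[-5.7287, -3.9009]  P^-=[0.7105 0.2131; 0.2131 0.5125]  H_jac=[0.8502 0.0000; 0.0000 -0.6884]  S=[0.9935 -0.1127; -0.1127 0.3728]  K=[0.5833 -0.2171; 0.0777 -0.9227]  nu=[0.7935, -1.3247]  x^+=[-4.9783, -2.6170]  P^+=[0.3263 0.0308; 0.0308 0.1729]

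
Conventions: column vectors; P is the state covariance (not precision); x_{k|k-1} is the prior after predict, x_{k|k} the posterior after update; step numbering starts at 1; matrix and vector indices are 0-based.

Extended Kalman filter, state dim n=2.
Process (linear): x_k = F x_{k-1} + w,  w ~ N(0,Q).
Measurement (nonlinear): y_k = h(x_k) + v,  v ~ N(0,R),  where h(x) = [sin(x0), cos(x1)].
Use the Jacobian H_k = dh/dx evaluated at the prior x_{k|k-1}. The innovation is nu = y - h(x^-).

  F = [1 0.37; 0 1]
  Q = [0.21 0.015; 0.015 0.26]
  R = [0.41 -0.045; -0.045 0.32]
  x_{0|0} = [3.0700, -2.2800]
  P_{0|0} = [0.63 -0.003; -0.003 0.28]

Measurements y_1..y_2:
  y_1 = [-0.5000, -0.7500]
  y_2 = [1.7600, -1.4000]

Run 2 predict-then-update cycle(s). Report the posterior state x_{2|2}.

x_post = [1.5688, -2.8269]

step 1: x^-=[2.2264, -2.2800]  P^-=[0.8761 0.1156; 0.1156 0.5400]  H_jac=[-0.6096 0.0000; 0.0000 0.7589]  S=[0.7356 -0.0985; -0.0985 0.6310]  K=[-0.7226 0.0263; -0.0090 0.6480]  nu=[-1.2927, -0.0988]  x^+=[3.1578, -2.3323]  P^+=[0.4879 0.0539; 0.0539 0.2738]
step 2: x^-=[2.2949, -2.3323]  P^-=[0.7753 0.1702; 0.1702 0.5338]  H_jac=[-0.6625 0.0000; 0.0000 0.7238]  S=[0.7502 -0.1266; -0.1266 0.5996]  K=[-0.6739 0.0632; -0.0431 0.6352]  nu=[1.0109, -0.7100]  x^+=[1.5688, -2.8269]  P^+=[0.4214 0.0698; 0.0698 0.2835]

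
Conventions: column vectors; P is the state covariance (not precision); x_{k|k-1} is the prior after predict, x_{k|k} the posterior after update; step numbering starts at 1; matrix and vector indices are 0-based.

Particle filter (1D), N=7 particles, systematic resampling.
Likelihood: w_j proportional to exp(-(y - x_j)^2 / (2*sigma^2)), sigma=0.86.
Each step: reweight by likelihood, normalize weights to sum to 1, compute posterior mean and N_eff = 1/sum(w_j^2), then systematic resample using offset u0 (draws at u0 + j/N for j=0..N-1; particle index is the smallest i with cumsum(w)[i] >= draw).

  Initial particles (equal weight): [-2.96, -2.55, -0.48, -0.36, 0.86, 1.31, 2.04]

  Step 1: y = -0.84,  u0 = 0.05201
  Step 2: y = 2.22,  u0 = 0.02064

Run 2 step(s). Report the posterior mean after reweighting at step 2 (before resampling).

step 1: w=[0.0223, 0.0645, 0.4266, 0.3985, 0.0660, 0.0205, 0.0017]  mean=-0.4916  Neff=2.8558  idx=[1, 2, 2, 2, 3, 3, 3]
step 2: w=[0.0000, 0.1315, 0.1315, 0.1315, 0.2018, 0.2018, 0.2018]  mean=-0.4074  Neff=5.7444  idx=[1, 2, 3, 4, 4, 5, 6]

post_mean = -0.4074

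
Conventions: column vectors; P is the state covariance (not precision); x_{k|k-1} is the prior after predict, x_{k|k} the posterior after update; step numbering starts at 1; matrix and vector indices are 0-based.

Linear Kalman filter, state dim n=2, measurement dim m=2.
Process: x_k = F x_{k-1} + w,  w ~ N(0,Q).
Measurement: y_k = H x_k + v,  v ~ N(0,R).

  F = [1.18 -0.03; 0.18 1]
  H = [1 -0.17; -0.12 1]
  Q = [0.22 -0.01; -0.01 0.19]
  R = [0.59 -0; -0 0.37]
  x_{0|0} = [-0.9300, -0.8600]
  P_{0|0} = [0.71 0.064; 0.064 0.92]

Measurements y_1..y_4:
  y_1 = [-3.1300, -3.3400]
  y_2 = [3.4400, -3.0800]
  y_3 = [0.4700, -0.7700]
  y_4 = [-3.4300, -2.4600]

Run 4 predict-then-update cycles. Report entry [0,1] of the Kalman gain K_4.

step 1: x^-=[-1.0716, -1.0274]  P^-=[1.2049 0.1884; 0.1884 1.1560]  S=[1.7643 -0.1489; -0.1489 1.4982]  K=[0.6729 0.0961; 0.0597 0.7625]  nu=[-2.2331, -2.4412]  x^+=[-2.8089, -3.0221]  P^+=[0.4115 0.0849; 0.0849 0.2923]
step 2: x^-=[-3.2238, -3.5277]  P^-=[0.7872 0.1684; 0.1684 0.5262]  S=[1.3351 -0.0121; -0.0121 0.8671]  K=[0.5690 0.0932; 0.0644 0.5844]  nu=[6.0641, 0.0609]  x^+=[0.2323, -3.1016]  P^+=[0.3487 0.0763; 0.0763 0.2254]
step 3: x^-=[0.3671, -3.0597]  P^-=[0.7003 0.1469; 0.1469 0.4542]  S=[1.2535 -0.0113; -0.0113 0.7990]  K=[0.5395 0.0864; 0.0606 0.5472]  nu=[-0.4173, 2.3338]  x^+=[0.3435, -1.8079]  P^+=[0.3305 0.0716; 0.0716 0.2111]
step 4: x^-=[0.4596, -1.7461]  P^-=[0.6753 0.1380; 0.1380 0.4376]  S=[1.2310 -0.0146; -0.0146 0.7842]  K=[0.5305 0.0825; 0.0581 0.5380]  nu=[-4.1864, -0.6588]  x^+=[-1.8156, -2.3435]  P^+=[0.3248 0.0695; 0.0695 0.2074]

K[0,1] = 0.0825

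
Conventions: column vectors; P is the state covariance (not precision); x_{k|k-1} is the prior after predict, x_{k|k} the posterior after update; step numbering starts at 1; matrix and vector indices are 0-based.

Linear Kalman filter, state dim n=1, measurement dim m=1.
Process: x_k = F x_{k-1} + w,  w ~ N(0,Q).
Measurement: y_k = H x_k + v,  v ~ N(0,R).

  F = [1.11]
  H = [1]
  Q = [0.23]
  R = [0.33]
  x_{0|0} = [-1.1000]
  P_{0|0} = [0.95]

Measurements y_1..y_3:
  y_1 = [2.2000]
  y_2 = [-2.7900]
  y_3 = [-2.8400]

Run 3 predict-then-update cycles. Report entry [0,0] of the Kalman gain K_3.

step 1: x^-=[-1.2210]  P^-=[1.4005]  S=[1.7305]  K=[0.8093]  nu=[3.4210]  x^+=[1.5476]  P^+=[0.2671]
step 2: x^-=[1.7179]  P^-=[0.5591]  S=[0.8891]  K=[0.6288]  nu=[-4.5079]  x^+=[-1.1168]  P^+=[0.2075]
step 3: x^-=[-1.2396]  P^-=[0.4857]  S=[0.8157]  K=[0.5954]  nu=[-1.6004]  x^+=[-2.1925]  P^+=[0.1965]

K[0,0] = 0.5954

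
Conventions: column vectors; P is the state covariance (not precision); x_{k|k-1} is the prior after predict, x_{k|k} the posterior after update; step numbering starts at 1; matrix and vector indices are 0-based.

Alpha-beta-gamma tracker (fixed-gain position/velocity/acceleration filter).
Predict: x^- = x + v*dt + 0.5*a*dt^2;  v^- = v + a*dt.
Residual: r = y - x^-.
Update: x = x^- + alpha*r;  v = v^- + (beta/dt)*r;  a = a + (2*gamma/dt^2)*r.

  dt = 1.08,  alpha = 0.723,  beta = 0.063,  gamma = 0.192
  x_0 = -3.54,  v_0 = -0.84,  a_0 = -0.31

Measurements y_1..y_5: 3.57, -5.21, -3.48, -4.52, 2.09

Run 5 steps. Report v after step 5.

v_post = -0.6226

step 1: x_pred=-4.6280  r=8.1980  x^+=1.2992  v^+=-0.6966  a^+=2.3889
step 2: x_pred=1.9401  r=-7.1501  x^+=-3.2294  v^+=1.4664  a^+=0.0350
step 3: x_pred=-1.6253  r=-1.8547  x^+=-2.9663  v^+=1.3960  a^+=-0.5756
step 4: x_pred=-1.7943  r=-2.7257  x^+=-3.7650  v^+=0.6153  a^+=-1.4729
step 5: x_pred=-3.9594  r=6.0494  x^+=0.4143  v^+=-0.6226  a^+=0.5186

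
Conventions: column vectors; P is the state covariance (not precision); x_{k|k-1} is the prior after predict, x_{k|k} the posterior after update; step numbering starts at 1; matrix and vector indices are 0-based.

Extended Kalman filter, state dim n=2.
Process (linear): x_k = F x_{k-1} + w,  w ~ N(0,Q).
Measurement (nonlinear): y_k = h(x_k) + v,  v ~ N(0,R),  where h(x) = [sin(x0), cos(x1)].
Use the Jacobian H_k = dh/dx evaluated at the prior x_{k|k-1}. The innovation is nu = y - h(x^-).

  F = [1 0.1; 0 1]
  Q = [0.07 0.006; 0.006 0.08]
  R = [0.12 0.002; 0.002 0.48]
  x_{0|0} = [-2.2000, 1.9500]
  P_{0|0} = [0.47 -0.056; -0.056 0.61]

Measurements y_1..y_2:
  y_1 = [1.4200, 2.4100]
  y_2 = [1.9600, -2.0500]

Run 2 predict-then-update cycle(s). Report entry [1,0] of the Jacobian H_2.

H_jac[1,0] = 0.0000

step 1: x^-=[-2.0050, 1.9500]  P^-=[0.5349 0.0110; 0.0110 0.6900]  H_jac=[-0.4207 0.0000; 0.0000 -0.9290]  S=[0.2147 0.0063; 0.0063 1.0754]  K=[-1.0482 -0.0034; -0.0041 -0.5960]  nu=[2.3272, 2.7802]  x^+=[-4.4536, 0.2836]  P^+=[0.2990 0.0040; 0.0040 0.3080]
step 2: x^-=[-4.4253, 0.2836]  P^-=[0.3729 0.0408; 0.0408 0.3880]  H_jac=[-0.2832 0.0000; 0.0000 -0.2798]  S=[0.1499 0.0052; 0.0052 0.5104]  K=[-0.7039 -0.0151; -0.0697 -0.2120]  nu=[1.0009, -3.0101]  x^+=[-5.0842, 0.8519]  P^+=[0.2984 0.0310; 0.0310 0.3641]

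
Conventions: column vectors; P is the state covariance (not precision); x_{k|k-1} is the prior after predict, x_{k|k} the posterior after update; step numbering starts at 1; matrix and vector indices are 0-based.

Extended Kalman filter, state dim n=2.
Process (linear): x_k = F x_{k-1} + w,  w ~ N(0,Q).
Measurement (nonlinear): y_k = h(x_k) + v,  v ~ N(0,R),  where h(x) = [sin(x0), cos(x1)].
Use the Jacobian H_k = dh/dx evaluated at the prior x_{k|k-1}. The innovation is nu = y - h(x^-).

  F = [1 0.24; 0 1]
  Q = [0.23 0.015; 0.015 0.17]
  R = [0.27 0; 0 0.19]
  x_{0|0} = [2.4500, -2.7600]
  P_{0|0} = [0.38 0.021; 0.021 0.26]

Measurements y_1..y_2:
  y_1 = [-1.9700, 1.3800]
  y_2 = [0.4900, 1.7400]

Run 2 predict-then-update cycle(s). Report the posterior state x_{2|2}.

x_post = [2.8573, -0.1774]

step 1: x^-=[1.7876, -2.7600]  P^-=[0.6351 0.0984; 0.0984 0.4300]  H_jac=[-0.2151 0.0000; 0.0000 0.3724]  S=[0.2994 -0.0079; -0.0079 0.2496]  K=[-0.4528 0.1325; -0.0539 0.6398]  nu=[-2.9466, 2.3081]  x^+=[3.4276, -1.1247]  P^+=[0.5683 0.0676; 0.0676 0.3264]
step 2: x^-=[3.1577, -1.1247]  P^-=[0.8496 0.1609; 0.1609 0.4964]  H_jac=[-0.9999 0.0000; 0.0000 0.9021]  S=[1.1194 -0.1452; -0.1452 0.5940]  K=[-0.7510 0.0609; -0.0475 0.7423]  nu=[0.5061, 1.3085]  x^+=[2.8573, -0.1774]  P^+=[0.2028 0.0128; 0.0128 0.1563]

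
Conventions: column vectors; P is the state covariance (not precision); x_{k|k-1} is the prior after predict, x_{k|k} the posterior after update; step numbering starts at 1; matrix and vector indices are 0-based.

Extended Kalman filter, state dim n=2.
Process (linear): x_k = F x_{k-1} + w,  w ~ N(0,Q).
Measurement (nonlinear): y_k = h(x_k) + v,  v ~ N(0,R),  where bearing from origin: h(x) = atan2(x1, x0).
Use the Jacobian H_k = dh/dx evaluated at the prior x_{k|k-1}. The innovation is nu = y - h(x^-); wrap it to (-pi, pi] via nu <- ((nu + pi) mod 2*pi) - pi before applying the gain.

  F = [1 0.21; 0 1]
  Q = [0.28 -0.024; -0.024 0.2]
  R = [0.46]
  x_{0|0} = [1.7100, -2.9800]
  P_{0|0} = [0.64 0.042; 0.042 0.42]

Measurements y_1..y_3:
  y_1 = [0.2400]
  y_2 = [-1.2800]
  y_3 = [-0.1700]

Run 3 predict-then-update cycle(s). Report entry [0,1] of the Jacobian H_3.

H_jac[0,1] = 0.0765

step 1: x^-=[1.0842, -2.9800]  P^-=[0.9562 0.1062; 0.1062 0.6200]  H_jac=[0.2963 0.1078]  S=[0.5580]  K=[0.5284; 0.1762]  nu=[1.4619]  x^+=[1.8566, -2.7224]  P^+=[0.8004 0.0543; 0.0543 0.6027]
step 2: x^-=[1.2849, -2.7224]  P^-=[1.1298 0.1568; 0.1568 0.8027]  H_jac=[0.3004 0.1418]  S=[0.5914]  K=[0.6114; 0.2721]  nu=[-0.1502]  x^+=[1.1931, -2.7633]  P^+=[0.9087 0.0584; 0.0584 0.7589]
step 3: x^-=[0.6128, -2.7633]  P^-=[1.2467 0.1938; 0.1938 0.9589]  H_jac=[0.3449 0.0765]  S=[0.6242]  K=[0.7127; 0.2246]  nu=[1.1826]  x^+=[1.4556, -2.4976]  P^+=[0.9296 0.0939; 0.0939 0.9274]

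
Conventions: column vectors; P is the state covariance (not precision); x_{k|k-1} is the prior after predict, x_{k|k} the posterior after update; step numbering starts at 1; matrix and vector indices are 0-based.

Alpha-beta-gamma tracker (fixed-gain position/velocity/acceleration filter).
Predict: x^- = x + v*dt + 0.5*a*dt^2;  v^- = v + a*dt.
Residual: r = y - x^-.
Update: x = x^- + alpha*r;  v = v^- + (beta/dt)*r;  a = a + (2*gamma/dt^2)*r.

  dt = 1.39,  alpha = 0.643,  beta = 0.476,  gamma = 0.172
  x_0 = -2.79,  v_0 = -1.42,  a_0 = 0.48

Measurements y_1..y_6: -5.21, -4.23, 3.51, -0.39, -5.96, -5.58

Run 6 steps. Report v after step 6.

v_post = -3.7930

step 1: x_pred=-4.3001  r=-0.9099  x^+=-4.8852  v^+=-1.0644  a^+=0.3180
step 2: x_pred=-6.0575  r=1.8275  x^+=-4.8824  v^+=0.0034  a^+=0.6434
step 3: x_pred=-4.2561  r=7.7661  x^+=0.7375  v^+=3.5572  a^+=2.0261
step 4: x_pred=7.6393  r=-8.0293  x^+=2.4765  v^+=3.6238  a^+=0.5965
step 5: x_pred=8.0899  r=-14.0499  x^+=-0.9442  v^+=-0.3583  a^+=-1.9050
step 6: x_pred=-3.2826  r=-2.2974  x^+=-4.7598  v^+=-3.7930  a^+=-2.3140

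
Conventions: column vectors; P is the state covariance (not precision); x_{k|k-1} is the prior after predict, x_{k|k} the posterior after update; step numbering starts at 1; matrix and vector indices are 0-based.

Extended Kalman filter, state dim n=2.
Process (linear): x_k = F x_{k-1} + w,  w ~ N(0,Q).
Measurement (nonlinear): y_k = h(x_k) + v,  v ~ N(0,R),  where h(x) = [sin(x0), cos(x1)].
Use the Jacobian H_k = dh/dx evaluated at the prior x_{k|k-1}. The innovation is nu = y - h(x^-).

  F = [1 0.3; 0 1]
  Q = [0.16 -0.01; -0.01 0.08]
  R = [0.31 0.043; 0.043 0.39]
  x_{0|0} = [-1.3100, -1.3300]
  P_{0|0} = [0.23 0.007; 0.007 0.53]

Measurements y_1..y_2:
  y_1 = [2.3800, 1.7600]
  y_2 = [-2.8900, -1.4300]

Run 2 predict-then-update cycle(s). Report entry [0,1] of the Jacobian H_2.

H_jac[0,1] = 0.0000

step 1: x^-=[-1.7090, -1.3300]  P^-=[0.4419 0.1560; 0.1560 0.6100]  H_jac=[-0.1378 0.0000; 0.0000 0.9711]  S=[0.3184 0.0221; 0.0221 0.9653]  K=[-0.2024 0.1616; -0.1103 0.6162]  nu=[3.3705, 1.5215]  x^+=[-2.1455, -0.7643]  P^+=[0.4051 0.0559; 0.0559 0.2426]
step 2: x^-=[-2.3747, -0.7643]  P^-=[0.6205 0.1187; 0.1187 0.3226]  H_jac=[-0.7201 0.0000; 0.0000 0.6920]  S=[0.6317 -0.0162; -0.0162 0.5445]  K=[-0.7039 0.1300; -0.1249 0.4063]  nu=[-2.1961, -2.1519]  x^+=[-1.1085, -1.3642]  P^+=[0.2953 0.0295; 0.0295 0.2212]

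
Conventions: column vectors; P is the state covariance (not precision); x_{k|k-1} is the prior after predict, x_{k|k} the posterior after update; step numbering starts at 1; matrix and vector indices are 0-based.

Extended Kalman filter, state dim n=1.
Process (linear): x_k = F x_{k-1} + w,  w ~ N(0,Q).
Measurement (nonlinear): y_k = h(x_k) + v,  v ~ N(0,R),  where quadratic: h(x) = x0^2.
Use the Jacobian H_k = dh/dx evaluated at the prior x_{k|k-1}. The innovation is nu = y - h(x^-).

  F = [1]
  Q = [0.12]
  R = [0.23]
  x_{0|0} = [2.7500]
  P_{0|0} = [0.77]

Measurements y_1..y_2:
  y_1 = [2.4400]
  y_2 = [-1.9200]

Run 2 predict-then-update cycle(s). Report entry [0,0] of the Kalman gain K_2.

K[0,0] = 0.2412

step 1: x^-=[2.7500]  P^-=[0.8900]  H_jac=[5.5000]  S=[27.1525]  K=[0.1803]  nu=[-5.1225]  x^+=[1.8265]  P^+=[0.0075]
step 2: x^-=[1.8265]  P^-=[0.1275]  H_jac=[3.6531]  S=[1.9320]  K=[0.2412]  nu=[-5.2562]  x^+=[0.5590]  P^+=[0.0152]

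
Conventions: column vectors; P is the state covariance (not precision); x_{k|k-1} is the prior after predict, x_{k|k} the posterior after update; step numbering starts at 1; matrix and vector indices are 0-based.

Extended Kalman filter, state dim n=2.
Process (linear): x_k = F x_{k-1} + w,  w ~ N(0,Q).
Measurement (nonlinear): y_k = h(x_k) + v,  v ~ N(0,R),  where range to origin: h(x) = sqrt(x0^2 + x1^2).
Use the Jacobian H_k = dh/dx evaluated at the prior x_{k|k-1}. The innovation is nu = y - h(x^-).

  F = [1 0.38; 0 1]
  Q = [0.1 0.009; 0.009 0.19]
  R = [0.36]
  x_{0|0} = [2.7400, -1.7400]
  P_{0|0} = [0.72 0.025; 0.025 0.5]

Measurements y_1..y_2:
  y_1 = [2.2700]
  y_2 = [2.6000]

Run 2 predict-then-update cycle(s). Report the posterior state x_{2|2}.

x_post = [1.3348, -1.8528]

step 1: x^-=[2.0788, -1.7400]  P^-=[0.9112 0.2240; 0.2240 0.6900]  H_jac=[0.7668 -0.6419]  S=[0.9596]  K=[0.5783; -0.2825]  nu=[-0.4409]  x^+=[1.8238, -1.6154]  P^+=[0.5902 0.3808; 0.3808 0.6134]
step 2: x^-=[1.2099, -1.6154]  P^-=[1.0682 0.6229; 0.6229 0.8034]  H_jac=[0.5995 -0.8004]  S=[0.6608]  K=[0.2146; -0.4080]  nu=[0.5817]  x^+=[1.3348, -1.8528]  P^+=[1.0378 0.6808; 0.6808 0.6934]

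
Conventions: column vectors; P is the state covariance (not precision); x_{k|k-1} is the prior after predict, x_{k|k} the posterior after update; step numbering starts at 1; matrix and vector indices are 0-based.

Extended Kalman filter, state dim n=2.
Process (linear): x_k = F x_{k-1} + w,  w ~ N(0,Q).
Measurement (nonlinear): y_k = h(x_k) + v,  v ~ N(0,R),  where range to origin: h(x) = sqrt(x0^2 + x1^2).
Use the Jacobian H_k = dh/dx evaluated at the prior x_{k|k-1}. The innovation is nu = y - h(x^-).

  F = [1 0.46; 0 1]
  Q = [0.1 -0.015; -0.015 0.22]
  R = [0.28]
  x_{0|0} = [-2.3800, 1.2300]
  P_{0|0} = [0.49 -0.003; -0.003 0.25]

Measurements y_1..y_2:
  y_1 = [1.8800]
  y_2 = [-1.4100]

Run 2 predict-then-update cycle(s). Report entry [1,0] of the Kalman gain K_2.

step 1: x^-=[-1.8142, 1.2300]  P^-=[0.6401 0.0970; 0.0970 0.4700]  H_jac=[-0.8277 0.5612]  S=[0.7765]  K=[-0.6123; 0.2363]  nu=[-0.3119]  x^+=[-1.6233, 1.1563]  P^+=[0.3491 0.2093; 0.2093 0.4267]
step 2: x^-=[-1.0914, 1.1563]  P^-=[0.7319 0.3906; 0.3906 0.6467]  H_jac=[-0.6864 0.7272]  S=[0.5769]  K=[-0.3785; 0.3505]  nu=[-3.0000]  x^+=[0.0440, 0.1049]  P^+=[0.6493 0.4671; 0.4671 0.5758]

K[1,0] = 0.3505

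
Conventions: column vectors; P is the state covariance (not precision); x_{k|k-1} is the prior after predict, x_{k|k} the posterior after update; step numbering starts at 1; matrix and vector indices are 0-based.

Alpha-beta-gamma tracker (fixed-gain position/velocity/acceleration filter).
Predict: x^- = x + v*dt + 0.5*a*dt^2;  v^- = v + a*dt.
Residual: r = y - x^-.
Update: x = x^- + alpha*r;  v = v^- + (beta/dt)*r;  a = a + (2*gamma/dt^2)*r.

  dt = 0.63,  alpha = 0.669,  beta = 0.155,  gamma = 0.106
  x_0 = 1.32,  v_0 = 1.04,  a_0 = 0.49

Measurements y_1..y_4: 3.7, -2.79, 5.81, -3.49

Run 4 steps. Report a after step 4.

a_post = -3.4487

step 1: x_pred=2.0724  r=1.6276  x^+=3.1613  v^+=1.7491  a^+=1.3593
step 2: x_pred=4.5330  r=-7.3230  x^+=-0.3661  v^+=0.8038  a^+=-2.5522
step 3: x_pred=-0.3662  r=6.1762  x^+=3.7657  v^+=0.7155  a^+=0.7468
step 4: x_pred=4.3647  r=-7.8547  x^+=-0.8901  v^+=-0.7465  a^+=-3.4487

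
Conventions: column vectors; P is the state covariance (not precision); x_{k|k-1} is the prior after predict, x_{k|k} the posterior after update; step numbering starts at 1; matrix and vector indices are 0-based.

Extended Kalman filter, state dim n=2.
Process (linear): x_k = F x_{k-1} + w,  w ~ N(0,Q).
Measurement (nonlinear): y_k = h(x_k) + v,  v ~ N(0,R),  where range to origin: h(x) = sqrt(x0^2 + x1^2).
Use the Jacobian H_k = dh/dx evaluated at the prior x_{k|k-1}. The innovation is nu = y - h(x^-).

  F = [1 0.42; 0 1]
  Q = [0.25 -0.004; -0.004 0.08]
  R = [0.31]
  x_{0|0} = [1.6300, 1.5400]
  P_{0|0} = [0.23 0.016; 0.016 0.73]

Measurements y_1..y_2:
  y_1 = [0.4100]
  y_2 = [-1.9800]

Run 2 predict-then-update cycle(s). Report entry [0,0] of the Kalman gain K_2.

step 1: x^-=[2.2768, 1.5400]  P^-=[0.6222 0.3186; 0.3186 0.8100]  H_jac=[0.8283 0.5603]  S=[1.2869]  K=[0.5392; 0.5577]  nu=[-2.3387]  x^+=[1.0157, 0.2356]  P^+=[0.2481 -0.0684; -0.0684 0.4097]
step 2: x^-=[1.1147, 0.2356]  P^-=[0.5129 0.0997; 0.0997 0.4897]  H_jac=[0.9784 0.2068]  S=[0.8622]  K=[0.6059; 0.2306]  nu=[-3.1194]  x^+=[-0.7752, -0.4836]  P^+=[0.1964 -0.0208; -0.0208 0.4439]

K[0,0] = 0.6059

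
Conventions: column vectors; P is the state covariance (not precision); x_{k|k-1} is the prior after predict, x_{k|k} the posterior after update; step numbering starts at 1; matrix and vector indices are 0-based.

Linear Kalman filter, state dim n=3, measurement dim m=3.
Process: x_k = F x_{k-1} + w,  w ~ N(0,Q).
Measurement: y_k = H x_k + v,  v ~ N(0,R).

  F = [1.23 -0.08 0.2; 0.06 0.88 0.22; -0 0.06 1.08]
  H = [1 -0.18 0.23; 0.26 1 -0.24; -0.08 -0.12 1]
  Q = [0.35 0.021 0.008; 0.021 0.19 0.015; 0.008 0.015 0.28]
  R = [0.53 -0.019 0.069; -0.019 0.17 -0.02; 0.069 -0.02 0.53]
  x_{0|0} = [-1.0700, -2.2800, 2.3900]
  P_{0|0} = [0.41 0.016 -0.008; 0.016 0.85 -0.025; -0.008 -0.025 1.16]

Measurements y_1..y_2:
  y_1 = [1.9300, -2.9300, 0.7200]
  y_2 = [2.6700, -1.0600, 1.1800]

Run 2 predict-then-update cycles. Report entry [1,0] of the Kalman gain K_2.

K[1,0] = -0.0958

step 1: x^-=[-0.6557, -1.5448, 2.4444]  P^-=[1.0158 0.0535 0.2469; 0.0535 0.8977 0.3109; 0.2469 0.3109 1.6328]  S=[1.7299 0.0848 0.5548; 0.0848 1.0781 -0.1578; 0.5548 -0.1578 2.0692]  K=[0.6310 0.1785 -0.0786; -0.1223 0.8139 0.1910; 0.0840 0.0870 0.7457]  nu=[1.7454, -0.6281, -1.9622]  x^+=[0.4878, -2.6444, 1.0733]  P^+=[0.3115 -0.0572 0.0164; -0.0572 0.1740 0.0928; 0.0164 0.0928 0.4117]
step 2: x^-=[1.0262, -2.0616, 1.0005]  P^-=[0.8552 0.0076 0.1067; 0.0076 0.3761 0.2123; 0.1067 0.2123 0.7729]  S=[1.4671 0.1390 0.2463; 0.1390 0.5372 -0.0210; 0.2463 -0.0210 1.2459]  K=[0.5915 0.2241 -0.0832; -0.0958 0.6402 0.1634; 0.0596 0.1090 0.5831]  nu=[1.0426, 0.9750, 0.0142]  x^+=[1.8602, -1.5350, 1.1772]  P^+=[0.2930 -0.0452 0.0103; -0.0452 0.1384 0.0802; 0.0103 0.0802 0.3214]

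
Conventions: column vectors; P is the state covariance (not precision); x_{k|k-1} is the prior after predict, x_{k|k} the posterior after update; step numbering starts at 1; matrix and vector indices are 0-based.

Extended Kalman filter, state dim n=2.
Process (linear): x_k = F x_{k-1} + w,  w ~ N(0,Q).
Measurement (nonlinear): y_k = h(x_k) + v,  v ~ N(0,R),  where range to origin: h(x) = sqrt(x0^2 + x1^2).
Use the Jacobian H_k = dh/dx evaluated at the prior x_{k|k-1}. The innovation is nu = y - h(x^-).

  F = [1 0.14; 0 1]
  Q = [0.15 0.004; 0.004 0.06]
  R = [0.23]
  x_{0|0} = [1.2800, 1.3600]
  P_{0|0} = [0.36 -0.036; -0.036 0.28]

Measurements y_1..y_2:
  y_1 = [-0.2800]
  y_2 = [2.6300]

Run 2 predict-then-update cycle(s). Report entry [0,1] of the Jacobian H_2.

H_jac[0,1] = 0.9046

step 1: x^-=[1.4704, 1.3600]  P^-=[0.5054 0.0072; 0.0072 0.3400]  H_jac=[0.7341 0.6790]  S=[0.6663]  K=[0.5642; 0.3544]  nu=[-2.2829]  x^+=[0.1824, 0.5509]  P^+=[0.2933 -0.1260; -0.1260 0.2563]
step 2: x^-=[0.2596, 0.5509]  P^-=[0.4131 -0.0861; -0.0861 0.3163]  H_jac=[0.4262 0.9046]  S=[0.4975]  K=[0.1972; 0.5014]  nu=[2.0210]  x^+=[0.6582, 1.5642]  P^+=[0.3937 -0.1353; -0.1353 0.1912]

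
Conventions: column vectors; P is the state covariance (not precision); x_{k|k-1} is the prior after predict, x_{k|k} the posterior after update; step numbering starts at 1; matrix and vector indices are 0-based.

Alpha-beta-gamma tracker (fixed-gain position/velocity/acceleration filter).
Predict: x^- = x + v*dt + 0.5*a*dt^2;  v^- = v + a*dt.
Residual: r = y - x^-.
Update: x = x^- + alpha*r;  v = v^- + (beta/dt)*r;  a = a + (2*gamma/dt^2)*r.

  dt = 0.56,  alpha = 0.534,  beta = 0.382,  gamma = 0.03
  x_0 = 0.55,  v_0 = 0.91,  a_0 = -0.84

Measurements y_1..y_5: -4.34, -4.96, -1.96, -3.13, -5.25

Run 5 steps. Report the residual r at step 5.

step 1: x_pred=0.9279  r=-5.2679  x^+=-1.8852  v^+=-3.1539  a^+=-1.8479
step 2: x_pred=-3.9411  r=-1.0189  x^+=-4.4852  v^+=-4.8837  a^+=-2.0428
step 3: x_pred=-7.5404  r=5.5804  x^+=-4.5605  v^+=-2.2211  a^+=-0.9752
step 4: x_pred=-5.9572  r=2.8272  x^+=-4.4475  v^+=-0.8386  a^+=-0.4342
step 5: x_pred=-4.9852  r=-0.2648  x^+=-5.1266  v^+=-1.2625  a^+=-0.4849

resid = -0.2648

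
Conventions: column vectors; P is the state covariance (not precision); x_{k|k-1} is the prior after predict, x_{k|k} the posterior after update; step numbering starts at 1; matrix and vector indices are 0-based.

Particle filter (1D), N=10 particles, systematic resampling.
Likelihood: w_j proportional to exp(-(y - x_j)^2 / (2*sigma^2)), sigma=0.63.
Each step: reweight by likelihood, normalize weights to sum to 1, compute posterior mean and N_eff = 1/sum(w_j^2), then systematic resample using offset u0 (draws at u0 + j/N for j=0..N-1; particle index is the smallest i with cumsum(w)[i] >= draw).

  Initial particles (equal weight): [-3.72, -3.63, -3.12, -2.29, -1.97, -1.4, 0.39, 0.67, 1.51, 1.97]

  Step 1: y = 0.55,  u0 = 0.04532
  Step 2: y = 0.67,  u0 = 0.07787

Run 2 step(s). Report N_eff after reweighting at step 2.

N_eff = 9.3604

step 1: w=[0.0000, 0.0000, 0.0000, 0.0000, 0.0001, 0.0035, 0.4119, 0.4177, 0.1332, 0.0335]  mean=0.7024  Neff=2.7550  idx=[6, 6, 6, 6, 7, 7, 7, 7, 8, 8]
step 2: w=[0.1073, 0.1073, 0.1073, 0.1073, 0.1184, 0.1184, 0.1184, 0.1184, 0.0487, 0.0487]  mean=0.6316  Neff=9.3604  idx=[0, 1, 2, 3, 4, 5, 6, 6, 7, 9]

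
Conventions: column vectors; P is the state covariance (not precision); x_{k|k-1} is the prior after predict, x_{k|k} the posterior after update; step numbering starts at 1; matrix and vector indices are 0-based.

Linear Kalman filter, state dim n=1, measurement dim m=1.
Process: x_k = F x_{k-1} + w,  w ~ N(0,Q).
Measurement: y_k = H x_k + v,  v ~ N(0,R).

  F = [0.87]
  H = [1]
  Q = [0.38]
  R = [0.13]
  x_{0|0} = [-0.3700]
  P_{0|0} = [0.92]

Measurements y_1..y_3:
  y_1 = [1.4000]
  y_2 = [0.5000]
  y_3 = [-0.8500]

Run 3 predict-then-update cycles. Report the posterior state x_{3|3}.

x_post = [-0.5421]

step 1: x^-=[-0.3219]  P^-=[1.0763]  S=[1.2063]  K=[0.8922]  nu=[1.7219]  x^+=[1.2144]  P^+=[0.1160]
step 2: x^-=[1.0566]  P^-=[0.4678]  S=[0.5978]  K=[0.7825]  nu=[-0.5566]  x^+=[0.6210]  P^+=[0.1017]
step 3: x^-=[0.5403]  P^-=[0.4570]  S=[0.5870]  K=[0.7785]  nu=[-1.3903]  x^+=[-0.5421]  P^+=[0.1012]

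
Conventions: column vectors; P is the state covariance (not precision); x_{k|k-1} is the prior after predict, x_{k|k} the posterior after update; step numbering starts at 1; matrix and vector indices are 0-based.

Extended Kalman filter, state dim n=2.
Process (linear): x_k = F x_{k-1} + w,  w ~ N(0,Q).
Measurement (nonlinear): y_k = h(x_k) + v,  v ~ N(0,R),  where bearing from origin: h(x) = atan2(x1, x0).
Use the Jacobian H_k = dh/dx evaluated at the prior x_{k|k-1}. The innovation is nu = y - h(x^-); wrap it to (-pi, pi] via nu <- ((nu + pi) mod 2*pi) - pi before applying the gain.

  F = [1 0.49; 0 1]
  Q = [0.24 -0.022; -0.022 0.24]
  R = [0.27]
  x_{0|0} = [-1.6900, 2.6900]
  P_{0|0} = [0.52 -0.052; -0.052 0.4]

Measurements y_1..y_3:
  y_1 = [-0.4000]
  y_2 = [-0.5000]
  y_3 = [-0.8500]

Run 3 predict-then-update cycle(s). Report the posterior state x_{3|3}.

step 1: x^-=[-0.3719, 2.6900]  P^-=[0.8051 0.1220; 0.1220 0.6400]  H_jac=[-0.3648 -0.0504]  S=[0.3832]  K=[-0.7823; -0.2003]  nu=[-2.1082]  x^+=[1.2774, 3.1124]  P^+=[0.5705 0.0619; 0.0619 0.6246]
step 2: x^-=[2.8025, 3.1124]  P^-=[1.0212 0.3460; 0.3460 0.8646]  H_jac=[-0.1774 0.1598]  S=[0.3046]  K=[-0.4134; 0.2520]  nu=[-1.3377]  x^+=[3.3555, 2.7753]  P^+=[0.9691 0.3777; 0.3777 0.8453]
step 3: x^-=[4.7154, 2.7753]  P^-=[1.7822 0.7699; 0.7699 1.0853]  H_jac=[-0.0927 0.1575]  S=[0.2898]  K=[-0.1517; 0.3436]  nu=[-1.3820]  x^+=[4.9250, 2.3004]  P^+=[1.7756 0.7850; 0.7850 1.0511]

x_post = [4.9250, 2.3004]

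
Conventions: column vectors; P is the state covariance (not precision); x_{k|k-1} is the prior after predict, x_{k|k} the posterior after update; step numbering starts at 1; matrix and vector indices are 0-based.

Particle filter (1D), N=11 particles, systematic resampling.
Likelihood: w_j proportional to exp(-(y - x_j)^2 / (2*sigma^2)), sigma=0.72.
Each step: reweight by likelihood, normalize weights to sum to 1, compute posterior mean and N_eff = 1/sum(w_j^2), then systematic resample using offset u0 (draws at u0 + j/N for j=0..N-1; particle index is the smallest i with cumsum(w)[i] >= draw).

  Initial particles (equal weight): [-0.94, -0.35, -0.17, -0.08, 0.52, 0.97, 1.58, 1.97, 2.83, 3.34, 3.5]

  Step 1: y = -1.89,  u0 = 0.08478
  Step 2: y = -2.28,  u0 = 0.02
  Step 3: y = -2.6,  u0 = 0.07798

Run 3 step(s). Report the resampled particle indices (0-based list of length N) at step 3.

resampled_idx = [0, 1, 2, 3, 4, 5, 6, 7, 8, 9, 10]

step 1: w=[0.6706, 0.1626, 0.0923, 0.0680, 0.0059, 0.0006, 0.0000, 0.0000, 0.0000, 0.0000, 0.0000]  mean=-0.7047  Neff=2.0436  idx=[0, 0, 0, 0, 0, 0, 0, 1, 1, 2, 4]
step 2: w=[0.1353, 0.1353, 0.1353, 0.1353, 0.1353, 0.1353, 0.1353, 0.0210, 0.0210, 0.0104, 0.0004]  mean=-0.9066  Neff=7.7441  idx=[0, 0, 1, 2, 2, 3, 4, 4, 5, 6, 6]
step 3: w=[0.0909, 0.0909, 0.0909, 0.0909, 0.0909, 0.0909, 0.0909, 0.0909, 0.0909, 0.0909, 0.0909]  mean=-0.9400  Neff=11.0000  idx=[0, 1, 2, 3, 4, 5, 6, 7, 8, 9, 10]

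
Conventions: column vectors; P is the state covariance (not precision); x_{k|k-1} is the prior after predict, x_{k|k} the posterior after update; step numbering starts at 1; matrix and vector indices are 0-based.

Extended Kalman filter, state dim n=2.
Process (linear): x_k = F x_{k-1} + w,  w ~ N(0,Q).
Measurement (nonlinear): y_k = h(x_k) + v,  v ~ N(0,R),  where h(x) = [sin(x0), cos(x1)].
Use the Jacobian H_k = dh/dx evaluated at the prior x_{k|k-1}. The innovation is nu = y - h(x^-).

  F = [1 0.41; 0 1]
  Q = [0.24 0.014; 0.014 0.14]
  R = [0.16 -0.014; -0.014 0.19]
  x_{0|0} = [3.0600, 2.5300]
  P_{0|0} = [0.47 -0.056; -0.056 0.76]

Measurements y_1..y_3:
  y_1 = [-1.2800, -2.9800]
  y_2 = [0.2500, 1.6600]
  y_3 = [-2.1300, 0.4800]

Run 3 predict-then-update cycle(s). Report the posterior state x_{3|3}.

x_post = [10.9447, 5.9126]

step 1: x^-=[4.0973, 2.5300]  P^-=[0.7918 0.2696; 0.2696 0.9000]  H_jac=[-0.5770 0.0000; 0.0000 -0.5742]  S=[0.4237 0.0753; 0.0753 0.4867]  K=[-1.0509 -0.1554; -0.1835 -1.0333]  nu=[-0.4633, -2.1613]  x^+=[4.9200, 4.8483]  P^+=[0.2876 0.0258; 0.0258 0.3375]
step 2: x^-=[6.9079, 4.8483]  P^-=[0.6055 0.1782; 0.1782 0.4775]  H_jac=[0.8112 0.0000; 0.0000 0.9908]  S=[0.5584 0.1292; 0.1292 0.6587]  K=[0.8564 0.1000; 0.0971 0.6991]  nu=[-0.3348, 1.5245]  x^+=[6.7736, 5.8817]  P^+=[0.1672 0.0071; 0.0071 0.1327]
step 3: x^-=[9.1851, 5.8817]  P^-=[0.4353 0.0755; 0.0755 0.2727]  H_jac=[-0.9714 0.0000; 0.0000 0.3908]  S=[0.5708 -0.0427; -0.0427 0.2317]  K=[-0.7416 -0.0092; -0.0954 0.4425]  nu=[-2.3674, -0.4405]  x^+=[10.9447, 5.9126]  P^+=[0.1220 0.0221; 0.0221 0.2185]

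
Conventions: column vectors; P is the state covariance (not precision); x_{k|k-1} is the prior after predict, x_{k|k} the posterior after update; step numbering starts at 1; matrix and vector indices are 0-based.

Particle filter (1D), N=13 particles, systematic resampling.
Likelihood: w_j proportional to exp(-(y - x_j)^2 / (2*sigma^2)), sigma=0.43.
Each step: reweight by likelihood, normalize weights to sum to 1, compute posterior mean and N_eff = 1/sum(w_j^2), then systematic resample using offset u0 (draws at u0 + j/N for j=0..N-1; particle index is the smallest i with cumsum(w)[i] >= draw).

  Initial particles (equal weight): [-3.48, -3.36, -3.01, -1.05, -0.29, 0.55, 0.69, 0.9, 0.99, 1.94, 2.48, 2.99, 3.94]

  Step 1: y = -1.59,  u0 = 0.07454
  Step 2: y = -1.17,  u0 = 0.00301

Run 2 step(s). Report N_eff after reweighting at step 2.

step 1: w=[0.0001, 0.0004, 0.0091, 0.9682, 0.0221, 0.0000, 0.0000, 0.0000, 0.0000, 0.0000, 0.0000, 0.0000, 0.0000]  mean=-1.0525  Neff=1.0661  idx=[3, 3, 3, 3, 3, 3, 3, 3, 3, 3, 3, 3, 4]
step 2: w=[0.0825, 0.0825, 0.0825, 0.0825, 0.0825, 0.0825, 0.0825, 0.0825, 0.0825, 0.0825, 0.0825, 0.0825, 0.0106]  mean=-1.0420  Neff=12.2408  idx=[0, 0, 1, 2, 3, 4, 5, 6, 7, 8, 9, 10, 11]

N_eff = 12.2408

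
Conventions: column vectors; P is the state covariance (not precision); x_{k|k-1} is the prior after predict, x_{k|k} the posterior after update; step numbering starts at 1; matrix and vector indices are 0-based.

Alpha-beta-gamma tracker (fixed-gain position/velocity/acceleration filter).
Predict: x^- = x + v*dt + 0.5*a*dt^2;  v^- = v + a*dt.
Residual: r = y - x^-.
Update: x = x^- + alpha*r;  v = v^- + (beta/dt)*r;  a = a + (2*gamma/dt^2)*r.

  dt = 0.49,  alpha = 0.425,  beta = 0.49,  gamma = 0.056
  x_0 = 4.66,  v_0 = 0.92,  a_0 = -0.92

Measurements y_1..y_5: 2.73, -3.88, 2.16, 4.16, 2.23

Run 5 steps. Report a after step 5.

step 1: x_pred=5.0004  r=-2.2704  x^+=4.0355  v^+=-1.8012  a^+=-1.9791
step 2: x_pred=2.9153  r=-6.7953  x^+=0.0273  v^+=-9.5662  a^+=-5.1489
step 3: x_pred=-5.2783  r=7.4383  x^+=-2.1170  v^+=-4.6509  a^+=-1.6791
step 4: x_pred=-4.5975  r=8.7575  x^+=-0.8756  v^+=3.2839  a^+=2.4060
step 5: x_pred=1.0224  r=1.2076  x^+=1.5356  v^+=5.6704  a^+=2.9693

a_post = 2.9693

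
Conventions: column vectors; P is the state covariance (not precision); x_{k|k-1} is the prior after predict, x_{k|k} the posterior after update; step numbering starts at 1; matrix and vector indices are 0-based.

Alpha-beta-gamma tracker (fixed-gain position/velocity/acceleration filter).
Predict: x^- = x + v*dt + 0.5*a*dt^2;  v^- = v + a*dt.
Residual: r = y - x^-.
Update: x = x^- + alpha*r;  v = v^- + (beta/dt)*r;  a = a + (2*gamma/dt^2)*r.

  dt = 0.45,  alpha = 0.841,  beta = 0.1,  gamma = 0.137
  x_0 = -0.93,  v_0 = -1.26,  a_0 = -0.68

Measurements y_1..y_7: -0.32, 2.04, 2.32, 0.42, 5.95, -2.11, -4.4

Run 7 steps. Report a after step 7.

a_post = -16.0753

step 1: x_pred=-1.5659  r=1.2459  x^+=-0.5181  v^+=-1.2891  a^+=1.0057
step 2: x_pred=-0.9964  r=3.0364  x^+=1.5572  v^+=-0.1618  a^+=5.1142
step 3: x_pred=2.0022  r=0.3178  x^+=2.2695  v^+=2.2102  a^+=5.5442
step 4: x_pred=3.8254  r=-3.4054  x^+=0.9615  v^+=3.9483  a^+=0.9364
step 5: x_pred=2.8330  r=3.1170  x^+=5.4544  v^+=5.0624  a^+=5.1539
step 6: x_pred=8.2543  r=-10.3643  x^+=-0.4621  v^+=5.0785  a^+=-8.8699
step 7: x_pred=0.9252  r=-5.3252  x^+=-3.5533  v^+=-0.0964  a^+=-16.0753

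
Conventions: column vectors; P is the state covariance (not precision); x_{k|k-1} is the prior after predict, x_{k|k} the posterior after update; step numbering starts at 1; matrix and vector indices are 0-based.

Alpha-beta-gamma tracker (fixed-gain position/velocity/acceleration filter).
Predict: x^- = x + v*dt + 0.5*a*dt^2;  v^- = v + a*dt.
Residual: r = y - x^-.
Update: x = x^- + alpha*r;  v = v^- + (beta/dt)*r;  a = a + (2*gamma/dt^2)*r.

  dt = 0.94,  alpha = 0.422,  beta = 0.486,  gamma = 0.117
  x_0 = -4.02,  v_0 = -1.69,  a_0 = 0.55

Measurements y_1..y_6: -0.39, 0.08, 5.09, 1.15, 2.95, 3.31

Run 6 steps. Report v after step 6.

v_post = -3.8774

step 1: x_pred=-5.3656  r=4.9756  x^+=-3.2659  v^+=1.3995  a^+=1.8677
step 2: x_pred=-1.1252  r=1.2052  x^+=-0.6166  v^+=3.7782  a^+=2.1868
step 3: x_pred=3.9011  r=1.1889  x^+=4.4028  v^+=6.4486  a^+=2.5017
step 4: x_pred=11.5697  r=-10.4197  x^+=7.1726  v^+=3.4130  a^+=-0.2577
step 5: x_pred=10.2669  r=-7.3169  x^+=7.1792  v^+=-0.6123  a^+=-2.1954
step 6: x_pred=5.6337  r=-2.3237  x^+=4.6531  v^+=-3.8774  a^+=-2.8108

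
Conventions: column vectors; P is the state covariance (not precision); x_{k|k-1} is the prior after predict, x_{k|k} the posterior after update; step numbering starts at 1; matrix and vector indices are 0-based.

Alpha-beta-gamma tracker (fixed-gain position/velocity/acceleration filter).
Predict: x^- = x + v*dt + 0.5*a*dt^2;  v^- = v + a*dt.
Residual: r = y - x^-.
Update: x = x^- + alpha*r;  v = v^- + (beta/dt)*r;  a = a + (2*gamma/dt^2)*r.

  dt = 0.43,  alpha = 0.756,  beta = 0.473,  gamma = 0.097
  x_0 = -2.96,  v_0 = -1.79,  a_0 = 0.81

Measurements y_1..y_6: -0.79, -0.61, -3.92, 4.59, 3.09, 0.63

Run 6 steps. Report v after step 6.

step 1: x_pred=-3.6548  r=2.8648  x^+=-1.4890  v^+=1.7096  a^+=3.8158
step 2: x_pred=-0.4011  r=-0.2089  x^+=-0.5590  v^+=3.1206  a^+=3.5966
step 3: x_pred=1.1153  r=-5.0353  x^+=-2.6914  v^+=-0.8717  a^+=-1.6865
step 4: x_pred=-3.2221  r=7.8121  x^+=2.6838  v^+=6.9964  a^+=6.5101
step 5: x_pred=6.2942  r=-3.2042  x^+=3.8718  v^+=6.2712  a^+=3.1482
step 6: x_pred=6.8595  r=-6.2295  x^+=2.1500  v^+=0.7725  a^+=-3.3878

v_post = 0.7725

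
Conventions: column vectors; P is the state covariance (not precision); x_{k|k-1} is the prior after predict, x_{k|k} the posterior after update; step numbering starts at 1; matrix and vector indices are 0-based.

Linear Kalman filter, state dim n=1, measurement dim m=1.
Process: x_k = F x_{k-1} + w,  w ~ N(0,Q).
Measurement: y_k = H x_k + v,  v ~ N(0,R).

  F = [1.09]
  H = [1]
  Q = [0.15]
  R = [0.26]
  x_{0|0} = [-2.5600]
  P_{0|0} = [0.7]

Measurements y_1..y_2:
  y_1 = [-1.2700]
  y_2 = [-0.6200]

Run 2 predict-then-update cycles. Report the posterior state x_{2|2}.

step 1: x^-=[-2.7904]  P^-=[0.9817]  S=[1.2417]  K=[0.7906]  nu=[1.5204]  x^+=[-1.5884]  P^+=[0.2056]
step 2: x^-=[-1.7313]  P^-=[0.3942]  S=[0.6542]  K=[0.6026]  nu=[1.1113]  x^+=[-1.0617]  P^+=[0.1567]

x_post = [-1.0617]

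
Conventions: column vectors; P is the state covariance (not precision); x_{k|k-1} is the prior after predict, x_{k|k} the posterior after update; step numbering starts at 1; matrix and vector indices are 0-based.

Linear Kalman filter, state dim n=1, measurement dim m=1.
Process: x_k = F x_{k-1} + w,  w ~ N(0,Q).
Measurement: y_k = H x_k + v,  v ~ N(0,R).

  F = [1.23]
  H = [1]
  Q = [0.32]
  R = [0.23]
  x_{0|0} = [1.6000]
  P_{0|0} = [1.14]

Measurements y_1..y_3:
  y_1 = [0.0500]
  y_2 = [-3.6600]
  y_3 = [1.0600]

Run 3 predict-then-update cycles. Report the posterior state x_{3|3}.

step 1: x^-=[1.9680]  P^-=[2.0447]  S=[2.2747]  K=[0.8989]  nu=[-1.9180]  x^+=[0.2439]  P^+=[0.2067]
step 2: x^-=[0.3000]  P^-=[0.6328]  S=[0.8628]  K=[0.7334]  nu=[-3.9600]  x^+=[-2.6043]  P^+=[0.1687]
step 3: x^-=[-3.2033]  P^-=[0.5752]  S=[0.8052]  K=[0.7144]  nu=[4.2633]  x^+=[-0.1578]  P^+=[0.1643]

x_post = [-0.1578]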